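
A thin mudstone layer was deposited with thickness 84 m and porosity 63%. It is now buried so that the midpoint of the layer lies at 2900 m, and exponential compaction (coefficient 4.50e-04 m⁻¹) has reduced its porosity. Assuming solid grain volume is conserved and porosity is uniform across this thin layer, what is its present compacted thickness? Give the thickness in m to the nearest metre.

37 m

Working in km (1 km = 1000 m; β in km⁻¹ = β in m⁻¹ × 1000):
Porosity at 2.9 km: phi = 0.63·exp(−0.45×2.9) = 0.1708
Solid-volume conservation: h(1−phi) = h₀(1−phi₀) ⇒ h = h₀·(1−phi₀)/(1−phi)
h = 0.084 × (1 − 0.63)/(1 − 0.1708) = 0.084 × 0.4462 = 0.0375 km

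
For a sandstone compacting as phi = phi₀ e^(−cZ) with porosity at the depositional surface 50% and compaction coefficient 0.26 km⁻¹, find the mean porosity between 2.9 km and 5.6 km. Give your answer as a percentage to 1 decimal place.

⟨phi⟩ = (1/(Z₂−Z₁)) ∫ phi₀ e^(−cZ) dZ = phi₀·(e^(−c·Z₁) − e^(−c·Z₂)) / (c·(Z₂−Z₁))
e^(−0.26×2.9) = 0.4705; e^(−0.26×5.6) = 0.2332
⟨phi⟩ = 0.5 × (0.4705 − 0.2332) / (0.26 × 2.7) = 0.5 × 0.3381 = 0.1690

16.9%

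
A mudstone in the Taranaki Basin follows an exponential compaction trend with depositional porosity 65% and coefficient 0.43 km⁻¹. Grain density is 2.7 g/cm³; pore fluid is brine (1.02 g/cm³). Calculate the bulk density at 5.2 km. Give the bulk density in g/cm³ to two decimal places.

Porosity at depth: n = 0.65·exp(−0.43×5.2) = 0.65×0.1069 = 0.0695
Bulk density: ρ_b = (1−n)ρ_g + n·ρ_f = 0.9305×2.7 + 0.0695×1.02
       = 2.512 + 0.071 = 2.583 g/cm³

2.58 g/cm³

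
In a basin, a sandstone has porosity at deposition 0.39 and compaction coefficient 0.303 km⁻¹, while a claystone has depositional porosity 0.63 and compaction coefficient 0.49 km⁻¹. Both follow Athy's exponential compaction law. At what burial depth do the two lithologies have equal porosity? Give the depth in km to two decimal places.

Set φ₀ₐ e^(−cₐz) = φ₀ᵦ e^(−cᵦz) ⇒ ln(φ₀ₐ/φ₀ᵦ) = (cₐ − cᵦ)·z
z = ln(0.39/0.63) / (0.303 − 0.49) = -0.4796 / -0.187 = 2.565 km

2.56 km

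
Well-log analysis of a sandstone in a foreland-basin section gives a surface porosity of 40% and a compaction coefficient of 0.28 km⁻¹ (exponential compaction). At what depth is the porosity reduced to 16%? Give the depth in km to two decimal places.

Invert Athy's law: Z = ln(φ₀/φ) / c
Z = ln(0.4/0.16) / 0.28 = ln(2.5) / 0.28 = 0.9163 / 0.28 = 3.272 km

3.27 km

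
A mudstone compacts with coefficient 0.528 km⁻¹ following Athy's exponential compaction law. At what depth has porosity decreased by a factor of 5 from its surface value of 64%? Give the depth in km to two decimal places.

n/n₀ = 1/5 ⇒ exp(−β·d) = 1/5 ⇒ d = ln(5) / β
d = 1.6094 / 0.528 = 3.048 km

3.05 km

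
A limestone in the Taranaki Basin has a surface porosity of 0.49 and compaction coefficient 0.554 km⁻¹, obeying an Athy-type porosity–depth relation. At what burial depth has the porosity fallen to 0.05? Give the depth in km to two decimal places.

Invert Athy's law: z = ln(φ₀/φ) / β
z = ln(0.49/0.05) / 0.554 = ln(9.8) / 0.554 = 2.2824 / 0.554 = 4.120 km

4.12 km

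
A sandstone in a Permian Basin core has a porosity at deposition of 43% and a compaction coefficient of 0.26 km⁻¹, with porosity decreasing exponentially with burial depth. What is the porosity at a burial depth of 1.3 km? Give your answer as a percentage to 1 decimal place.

30.7%

n = n₀·exp(−k·Z) = 0.43 × exp(−0.26 × 1.3) = 0.43 × exp(−0.338)
  = 0.43 × 0.7132 = 0.3067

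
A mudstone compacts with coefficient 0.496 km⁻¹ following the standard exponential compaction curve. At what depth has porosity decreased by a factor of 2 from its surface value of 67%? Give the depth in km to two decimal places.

1.40 km

φ/φ₀ = 1/2 ⇒ exp(−β·d) = 1/2 ⇒ d = ln(2) / β
d = 0.6931 / 0.496 = 1.397 km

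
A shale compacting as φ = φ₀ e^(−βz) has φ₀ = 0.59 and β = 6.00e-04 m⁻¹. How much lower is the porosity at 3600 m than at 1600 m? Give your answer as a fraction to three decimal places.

0.158

Working in km (1 km = 1000 m; β in km⁻¹ = β in m⁻¹ × 1000):
φ(1.6) = 0.59·e^(−0.6×1.6) = 0.2259
φ(3.6) = 0.59·e^(−0.6×3.6) = 0.0680
Δφ = 0.2259 − 0.0680 = 0.1579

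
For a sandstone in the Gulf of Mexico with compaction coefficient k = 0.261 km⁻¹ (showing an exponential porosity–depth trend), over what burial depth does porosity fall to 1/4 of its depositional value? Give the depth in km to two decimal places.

5.31 km

φ/φ₀ = 1/4 ⇒ exp(−k·Z) = 1/4 ⇒ Z = ln(4) / k
Z = 1.3863 / 0.261 = 5.311 km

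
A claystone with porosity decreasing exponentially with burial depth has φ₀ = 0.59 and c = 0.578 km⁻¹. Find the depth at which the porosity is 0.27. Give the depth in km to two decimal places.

Invert Athy's law: Z = ln(φ₀/φ) / c
Z = ln(0.59/0.27) / 0.578 = ln(2.185) / 0.578 = 0.7817 / 0.578 = 1.352 km

1.35 km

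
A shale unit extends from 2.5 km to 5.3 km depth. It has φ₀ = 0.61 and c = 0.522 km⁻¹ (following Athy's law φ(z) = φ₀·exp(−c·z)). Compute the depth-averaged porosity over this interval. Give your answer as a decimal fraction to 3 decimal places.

0.087

⟨φ⟩ = (1/(z₂−z₁)) ∫ φ₀ e^(−cz) dz = φ₀·(e^(−c·z₁) − e^(−c·z₂)) / (c·(z₂−z₁))
e^(−0.522×2.5) = 0.2712; e^(−0.522×5.3) = 0.0629
⟨φ⟩ = 0.61 × (0.2712 − 0.0629) / (0.522 × 2.8) = 0.61 × 0.1425 = 0.0869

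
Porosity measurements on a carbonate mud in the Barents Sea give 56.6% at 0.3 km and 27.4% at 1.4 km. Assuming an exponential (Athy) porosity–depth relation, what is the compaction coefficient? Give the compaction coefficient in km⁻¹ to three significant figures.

Athy: n(z) = n₀ e^(−βz) ⇒ n₁/n₂ = e^{β(z₂−z₁)} ⇒ β = ln(n₁/n₂)/(z₂−z₁)
β = ln(0.566/0.274) / (1.4 − 0.3) = ln(2.066) / 1.1 = 0.7255 / 1.1 = 0.6595 km⁻¹

0.660 km⁻¹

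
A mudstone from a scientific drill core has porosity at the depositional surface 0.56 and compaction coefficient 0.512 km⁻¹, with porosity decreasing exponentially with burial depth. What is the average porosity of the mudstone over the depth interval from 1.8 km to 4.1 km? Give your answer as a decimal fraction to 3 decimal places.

0.131

⟨n⟩ = (1/(d₂−d₁)) ∫ n₀ e^(−βd) dd = n₀·(e^(−β·d₁) − e^(−β·d₂)) / (β·(d₂−d₁))
e^(−0.512×1.8) = 0.3979; e^(−0.512×4.1) = 0.1226
⟨n⟩ = 0.56 × (0.3979 − 0.1226) / (0.512 × 2.3) = 0.56 × 0.2338 = 0.1309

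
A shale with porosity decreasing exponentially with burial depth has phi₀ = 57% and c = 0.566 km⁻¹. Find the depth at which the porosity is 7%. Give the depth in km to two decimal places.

3.71 km

Invert Athy's law: z = ln(phi₀/phi) / c
z = ln(0.57/0.07) / 0.566 = ln(8.143) / 0.566 = 2.0971 / 0.566 = 3.705 km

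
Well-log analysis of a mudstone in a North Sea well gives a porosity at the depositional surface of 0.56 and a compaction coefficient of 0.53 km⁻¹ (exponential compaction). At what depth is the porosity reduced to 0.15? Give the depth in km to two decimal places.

Invert Athy's law: d = ln(φ₀/φ) / c
d = ln(0.56/0.15) / 0.53 = ln(3.733) / 0.53 = 1.3173 / 0.53 = 2.485 km

2.49 km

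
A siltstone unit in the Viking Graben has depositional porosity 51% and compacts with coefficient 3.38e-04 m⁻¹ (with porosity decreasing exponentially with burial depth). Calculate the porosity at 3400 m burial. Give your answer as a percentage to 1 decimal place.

16.2%

Working in km (1 km = 1000 m; c in km⁻¹ = c in m⁻¹ × 1000):
phi = phi₀·exp(−c·d) = 0.51 × exp(−0.338 × 3.4) = 0.51 × exp(−1.149)
  = 0.51 × 0.3169 = 0.1616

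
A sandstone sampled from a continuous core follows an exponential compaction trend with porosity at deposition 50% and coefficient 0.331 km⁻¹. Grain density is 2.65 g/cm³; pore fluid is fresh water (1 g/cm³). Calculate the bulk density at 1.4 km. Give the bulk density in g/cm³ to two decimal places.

Porosity at depth: φ = 0.5·exp(−0.331×1.4) = 0.5×0.6291 = 0.3146
Bulk density: ρ_b = (1−φ)ρ_g + φ·ρ_f = 0.6854×2.65 + 0.3146×1
       = 1.816 + 0.315 = 2.131 g/cm³

2.13 g/cm³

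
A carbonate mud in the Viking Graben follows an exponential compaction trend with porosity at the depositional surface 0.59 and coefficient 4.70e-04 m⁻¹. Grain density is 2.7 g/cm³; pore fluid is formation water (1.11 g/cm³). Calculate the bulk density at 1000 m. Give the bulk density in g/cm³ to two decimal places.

2.11 g/cm³

Working in km (1 km = 1000 m; c in km⁻¹ = c in m⁻¹ × 1000):
Porosity at depth: φ = 0.59·exp(−0.47×1) = 0.59×0.6250 = 0.3688
Bulk density: ρ_b = (1−φ)ρ_g + φ·ρ_f = 0.6312×2.7 + 0.3688×1.11
       = 1.704 + 0.409 = 2.114 g/cm³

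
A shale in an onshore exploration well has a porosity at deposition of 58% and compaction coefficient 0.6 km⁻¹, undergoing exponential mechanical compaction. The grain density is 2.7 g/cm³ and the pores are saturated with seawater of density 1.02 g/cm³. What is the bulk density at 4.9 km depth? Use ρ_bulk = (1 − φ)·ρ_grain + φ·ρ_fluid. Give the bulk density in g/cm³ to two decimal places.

2.65 g/cm³

Porosity at depth: n = 0.58·exp(−0.6×4.9) = 0.58×0.0529 = 0.0307
Bulk density: ρ_b = (1−n)ρ_g + n·ρ_f = 0.9693×2.7 + 0.0307×1.02
       = 2.617 + 0.031 = 2.648 g/cm³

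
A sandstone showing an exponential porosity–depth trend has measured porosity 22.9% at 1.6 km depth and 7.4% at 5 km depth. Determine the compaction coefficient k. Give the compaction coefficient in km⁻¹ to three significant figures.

0.332 km⁻¹

Athy: φ(Z) = φ₀ e^(−kZ) ⇒ φ₁/φ₂ = e^{k(Z₂−Z₁)} ⇒ k = ln(φ₁/φ₂)/(Z₂−Z₁)
k = ln(0.229/0.074) / (5 − 1.6) = ln(3.095) / 3.4 = 1.1297 / 3.4 = 0.3323 km⁻¹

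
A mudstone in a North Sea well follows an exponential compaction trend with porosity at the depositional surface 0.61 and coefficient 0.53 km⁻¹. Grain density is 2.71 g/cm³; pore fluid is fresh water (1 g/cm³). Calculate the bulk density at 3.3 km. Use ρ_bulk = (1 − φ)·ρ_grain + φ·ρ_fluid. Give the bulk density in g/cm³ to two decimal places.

Porosity at depth: n = 0.61·exp(−0.53×3.3) = 0.61×0.1739 = 0.1061
Bulk density: ρ_b = (1−n)ρ_g + n·ρ_f = 0.8939×2.71 + 0.1061×1
       = 2.422 + 0.106 = 2.529 g/cm³

2.53 g/cm³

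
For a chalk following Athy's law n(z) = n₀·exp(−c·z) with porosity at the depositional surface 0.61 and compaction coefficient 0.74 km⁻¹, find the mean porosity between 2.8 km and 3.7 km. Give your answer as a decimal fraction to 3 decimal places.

⟨n⟩ = (1/(z₂−z₁)) ∫ n₀ e^(−cz) dz = n₀·(e^(−c·z₁) − e^(−c·z₂)) / (c·(z₂−z₁))
e^(−0.74×2.8) = 0.1259; e^(−0.74×3.7) = 0.0647
⟨n⟩ = 0.61 × (0.1259 − 0.0647) / (0.74 × 0.9) = 0.61 × 0.0919 = 0.0561

0.056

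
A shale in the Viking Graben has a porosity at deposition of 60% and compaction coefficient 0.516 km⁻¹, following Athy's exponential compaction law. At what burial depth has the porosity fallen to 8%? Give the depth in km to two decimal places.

Invert Athy's law: z = ln(φ₀/φ) / k
z = ln(0.6/0.08) / 0.516 = ln(7.5) / 0.516 = 2.0149 / 0.516 = 3.905 km

3.90 km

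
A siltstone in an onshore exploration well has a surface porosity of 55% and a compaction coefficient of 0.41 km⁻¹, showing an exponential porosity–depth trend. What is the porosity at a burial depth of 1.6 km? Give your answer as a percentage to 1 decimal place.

phi = phi₀·exp(−c·Z) = 0.55 × exp(−0.41 × 1.6) = 0.55 × exp(−0.656)
  = 0.55 × 0.5189 = 0.2854

28.5%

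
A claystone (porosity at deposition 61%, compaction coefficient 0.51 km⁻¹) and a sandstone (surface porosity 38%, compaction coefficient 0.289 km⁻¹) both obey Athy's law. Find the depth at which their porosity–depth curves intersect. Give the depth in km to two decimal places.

Set φ₀ₐ e^(−βₐd) = φ₀ᵦ e^(−βᵦd) ⇒ ln(φ₀ₐ/φ₀ᵦ) = (βₐ − βᵦ)·d
d = ln(0.61/0.38) / (0.51 − 0.289) = 0.4733 / 0.221 = 2.142 km

2.14 km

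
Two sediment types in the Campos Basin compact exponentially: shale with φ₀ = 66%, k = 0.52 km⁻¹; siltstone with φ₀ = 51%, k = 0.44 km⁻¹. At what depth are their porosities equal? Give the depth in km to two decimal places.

Set φ₀ₐ e^(−kₐZ) = φ₀ᵦ e^(−kᵦZ) ⇒ ln(φ₀ₐ/φ₀ᵦ) = (kₐ − kᵦ)·Z
Z = ln(0.66/0.51) / (0.52 − 0.44) = 0.2578 / 0.08 = 3.223 km

3.22 km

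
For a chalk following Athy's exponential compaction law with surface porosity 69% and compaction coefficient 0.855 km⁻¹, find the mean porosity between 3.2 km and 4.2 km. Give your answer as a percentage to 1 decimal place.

3.0%

⟨phi⟩ = (1/(d₂−d₁)) ∫ phi₀ e^(−cd) dd = phi₀·(e^(−c·d₁) − e^(−c·d₂)) / (c·(d₂−d₁))
e^(−0.855×3.2) = 0.0648; e^(−0.855×4.2) = 0.0276
⟨phi⟩ = 0.69 × (0.0648 − 0.0276) / (0.855 × 1) = 0.69 × 0.0436 = 0.0301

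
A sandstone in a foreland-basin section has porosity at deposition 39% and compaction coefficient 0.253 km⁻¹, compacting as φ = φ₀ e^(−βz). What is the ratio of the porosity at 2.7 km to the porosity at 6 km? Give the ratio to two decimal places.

2.30

φ(z₁)/φ(z₂) = e^(−β·z₁)/e^(−β·z₂) = e^{β(z₂−z₁)}
= exp(0.253 × 3.3) = exp(0.8349) = 2.3046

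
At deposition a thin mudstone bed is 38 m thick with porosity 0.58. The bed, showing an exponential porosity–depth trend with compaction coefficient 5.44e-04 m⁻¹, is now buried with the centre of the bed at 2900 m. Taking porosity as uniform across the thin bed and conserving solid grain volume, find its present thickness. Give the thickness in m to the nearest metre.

Working in km (1 km = 1000 m; k in km⁻¹ = k in m⁻¹ × 1000):
Porosity at 2.9 km: φ = 0.58·exp(−0.544×2.9) = 0.1198
Solid-volume conservation: h(1−φ) = h₀(1−φ₀) ⇒ h = h₀·(1−φ₀)/(1−φ)
h = 0.038 × (1 − 0.58)/(1 − 0.1198) = 0.038 × 0.4771 = 0.0181 km

18 m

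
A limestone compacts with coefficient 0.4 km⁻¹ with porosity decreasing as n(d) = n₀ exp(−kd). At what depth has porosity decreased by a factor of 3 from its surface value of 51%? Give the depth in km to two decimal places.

2.75 km

n/n₀ = 1/3 ⇒ exp(−k·d) = 1/3 ⇒ d = ln(3) / k
d = 1.0986 / 0.4 = 2.747 km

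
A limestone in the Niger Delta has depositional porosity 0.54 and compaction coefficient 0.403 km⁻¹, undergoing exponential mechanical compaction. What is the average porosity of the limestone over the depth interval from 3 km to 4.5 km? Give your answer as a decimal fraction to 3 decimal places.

0.121

⟨n⟩ = (1/(d₂−d₁)) ∫ n₀ e^(−kd) dd = n₀·(e^(−k·d₁) − e^(−k·d₂)) / (k·(d₂−d₁))
e^(−0.403×3) = 0.2985; e^(−0.403×4.5) = 0.1631
⟨n⟩ = 0.54 × (0.2985 − 0.1631) / (0.403 × 1.5) = 0.54 × 0.2240 = 0.1210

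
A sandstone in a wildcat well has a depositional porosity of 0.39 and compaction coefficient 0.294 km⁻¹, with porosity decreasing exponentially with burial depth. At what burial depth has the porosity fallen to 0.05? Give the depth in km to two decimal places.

Invert Athy's law: Z = ln(n₀/n) / c
Z = ln(0.39/0.05) / 0.294 = ln(7.8) / 0.294 = 2.0541 / 0.294 = 6.987 km

6.99 km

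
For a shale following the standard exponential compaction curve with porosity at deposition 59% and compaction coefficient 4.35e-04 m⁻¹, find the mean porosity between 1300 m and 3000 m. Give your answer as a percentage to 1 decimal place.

Working in km (1 km = 1000 m; β in km⁻¹ = β in m⁻¹ × 1000):
⟨n⟩ = (1/(Z₂−Z₁)) ∫ n₀ e^(−βZ) dZ = n₀·(e^(−β·Z₁) − e^(−β·Z₂)) / (β·(Z₂−Z₁))
e^(−0.435×1.3) = 0.5681; e^(−0.435×3) = 0.2712
⟨n⟩ = 0.59 × (0.5681 − 0.2712) / (0.435 × 1.7) = 0.59 × 0.4015 = 0.2369

23.7%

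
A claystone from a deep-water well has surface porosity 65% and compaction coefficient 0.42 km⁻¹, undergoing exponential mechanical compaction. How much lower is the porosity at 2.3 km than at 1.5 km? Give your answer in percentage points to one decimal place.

n(1.5) = 0.65·e^(−0.42×1.5) = 0.3462
n(2.3) = 0.65·e^(−0.42×2.3) = 0.2474
Δn = 0.3462 − 0.2474 = 0.0988

9.9 percentage points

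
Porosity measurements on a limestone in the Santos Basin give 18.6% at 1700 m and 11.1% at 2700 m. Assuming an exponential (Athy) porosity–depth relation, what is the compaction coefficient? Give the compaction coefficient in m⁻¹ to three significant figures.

0.000516 m⁻¹

Working in km (1 km = 1000 m; c in km⁻¹ = c in m⁻¹ × 1000):
Athy: n(z) = n₀ e^(−cz) ⇒ n₁/n₂ = e^{c(z₂−z₁)} ⇒ c = ln(n₁/n₂)/(z₂−z₁)
c = ln(0.186/0.111) / (2.7 − 1.7) = ln(1.676) / 1 = 0.5162 / 1 = 0.5162 km⁻¹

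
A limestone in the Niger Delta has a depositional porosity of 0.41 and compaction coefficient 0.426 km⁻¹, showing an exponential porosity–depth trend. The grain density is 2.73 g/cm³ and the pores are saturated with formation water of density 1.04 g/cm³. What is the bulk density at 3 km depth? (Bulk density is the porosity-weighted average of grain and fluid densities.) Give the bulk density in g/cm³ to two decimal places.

2.54 g/cm³

Porosity at depth: n = 0.41·exp(−0.426×3) = 0.41×0.2786 = 0.1142
Bulk density: ρ_b = (1−n)ρ_g + n·ρ_f = 0.8858×2.73 + 0.1142×1.04
       = 2.418 + 0.119 = 2.537 g/cm³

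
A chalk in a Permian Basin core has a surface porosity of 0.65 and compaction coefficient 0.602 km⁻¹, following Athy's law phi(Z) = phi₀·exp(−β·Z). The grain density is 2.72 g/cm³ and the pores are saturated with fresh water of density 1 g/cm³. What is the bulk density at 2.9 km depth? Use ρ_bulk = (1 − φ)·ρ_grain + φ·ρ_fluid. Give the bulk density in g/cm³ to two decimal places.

2.52 g/cm³

Porosity at depth: phi = 0.65·exp(−0.602×2.9) = 0.65×0.1745 = 0.1134
Bulk density: ρ_b = (1−phi)ρ_g + phi·ρ_f = 0.8866×2.72 + 0.1134×1
       = 2.411 + 0.113 = 2.525 g/cm³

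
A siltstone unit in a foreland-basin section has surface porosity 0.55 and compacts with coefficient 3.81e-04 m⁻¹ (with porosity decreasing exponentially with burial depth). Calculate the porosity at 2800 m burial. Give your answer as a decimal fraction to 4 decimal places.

0.1893

Working in km (1 km = 1000 m; β in km⁻¹ = β in m⁻¹ × 1000):
φ = φ₀·exp(−β·Z) = 0.55 × exp(−0.381 × 2.8) = 0.55 × exp(−1.067)
  = 0.55 × 0.3441 = 0.1893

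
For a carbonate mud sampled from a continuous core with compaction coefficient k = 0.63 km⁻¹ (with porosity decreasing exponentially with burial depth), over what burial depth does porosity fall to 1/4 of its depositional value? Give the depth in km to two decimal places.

phi/phi₀ = 1/4 ⇒ exp(−k·z) = 1/4 ⇒ z = ln(4) / k
z = 1.3863 / 0.63 = 2.200 km

2.20 km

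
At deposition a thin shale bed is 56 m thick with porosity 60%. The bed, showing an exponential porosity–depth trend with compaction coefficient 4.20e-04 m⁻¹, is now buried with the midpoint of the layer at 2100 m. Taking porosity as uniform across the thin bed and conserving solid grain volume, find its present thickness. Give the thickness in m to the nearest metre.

30 m

Working in km (1 km = 1000 m; k in km⁻¹ = k in m⁻¹ × 1000):
Porosity at 2.1 km: n = 0.6·exp(−0.42×2.1) = 0.2484
Solid-volume conservation: h(1−n) = h₀(1−n₀) ⇒ h = h₀·(1−n₀)/(1−n)
h = 0.056 × (1 − 0.6)/(1 − 0.2484) = 0.056 × 0.5322 = 0.0298 km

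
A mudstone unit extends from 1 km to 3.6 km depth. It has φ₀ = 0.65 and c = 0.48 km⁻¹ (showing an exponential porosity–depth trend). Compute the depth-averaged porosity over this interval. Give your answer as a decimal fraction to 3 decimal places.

⟨φ⟩ = (1/(d₂−d₁)) ∫ φ₀ e^(−cd) dd = φ₀·(e^(−c·d₁) − e^(−c·d₂)) / (c·(d₂−d₁))
e^(−0.48×1) = 0.6188; e^(−0.48×3.6) = 0.1776
⟨φ⟩ = 0.65 × (0.6188 − 0.1776) / (0.48 × 2.6) = 0.65 × 0.3535 = 0.2298

0.230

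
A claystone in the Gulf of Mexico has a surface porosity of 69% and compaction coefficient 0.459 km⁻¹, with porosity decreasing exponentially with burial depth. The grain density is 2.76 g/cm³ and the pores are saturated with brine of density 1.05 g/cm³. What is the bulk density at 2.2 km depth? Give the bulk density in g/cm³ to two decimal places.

2.33 g/cm³

Porosity at depth: n = 0.69·exp(−0.459×2.2) = 0.69×0.3643 = 0.2514
Bulk density: ρ_b = (1−n)ρ_g + n·ρ_f = 0.7486×2.76 + 0.2514×1.05
       = 2.066 + 0.264 = 2.330 g/cm³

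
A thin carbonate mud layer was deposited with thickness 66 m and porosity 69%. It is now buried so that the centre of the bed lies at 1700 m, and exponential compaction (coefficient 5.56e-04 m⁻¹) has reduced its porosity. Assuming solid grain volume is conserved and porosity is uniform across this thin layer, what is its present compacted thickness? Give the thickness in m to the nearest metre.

Working in km (1 km = 1000 m; c in km⁻¹ = c in m⁻¹ × 1000):
Porosity at 1.7 km: phi = 0.69·exp(−0.556×1.7) = 0.2681
Solid-volume conservation: h(1−phi) = h₀(1−phi₀) ⇒ h = h₀·(1−phi₀)/(1−phi)
h = 0.066 × (1 − 0.69)/(1 − 0.2681) = 0.066 × 0.4236 = 0.0280 km

28 m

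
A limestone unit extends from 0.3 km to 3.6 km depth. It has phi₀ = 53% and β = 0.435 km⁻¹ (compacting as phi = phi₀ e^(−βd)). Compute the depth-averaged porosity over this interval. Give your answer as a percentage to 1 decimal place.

24.7%

⟨phi⟩ = (1/(d₂−d₁)) ∫ phi₀ e^(−βd) dd = phi₀·(e^(−β·d₁) − e^(−β·d₂)) / (β·(d₂−d₁))
e^(−0.435×0.3) = 0.8777; e^(−0.435×3.6) = 0.2089
⟨phi⟩ = 0.53 × (0.8777 − 0.2089) / (0.435 × 3.3) = 0.53 × 0.4659 = 0.2469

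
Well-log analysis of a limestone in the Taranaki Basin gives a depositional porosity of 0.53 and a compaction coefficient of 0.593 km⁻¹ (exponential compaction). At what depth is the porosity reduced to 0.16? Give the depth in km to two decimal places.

Invert Athy's law: d = ln(φ₀/φ) / k
d = ln(0.53/0.16) / 0.593 = ln(3.312) / 0.593 = 1.1977 / 0.593 = 2.020 km

2.02 km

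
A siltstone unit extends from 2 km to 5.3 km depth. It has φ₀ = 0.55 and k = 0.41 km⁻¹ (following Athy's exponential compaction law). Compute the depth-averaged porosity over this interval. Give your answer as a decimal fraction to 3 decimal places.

⟨φ⟩ = (1/(d₂−d₁)) ∫ φ₀ e^(−kd) dd = φ₀·(e^(−k·d₁) − e^(−k·d₂)) / (k·(d₂−d₁))
e^(−0.41×2) = 0.4404; e^(−0.41×5.3) = 0.1138
⟨φ⟩ = 0.55 × (0.4404 − 0.1138) / (0.41 × 3.3) = 0.55 × 0.2414 = 0.1328

0.133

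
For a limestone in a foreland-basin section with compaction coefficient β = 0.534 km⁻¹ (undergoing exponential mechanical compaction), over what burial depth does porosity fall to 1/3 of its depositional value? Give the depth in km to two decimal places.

2.06 km

φ/φ₀ = 1/3 ⇒ exp(−β·d) = 1/3 ⇒ d = ln(3) / β
d = 1.0986 / 0.534 = 2.057 km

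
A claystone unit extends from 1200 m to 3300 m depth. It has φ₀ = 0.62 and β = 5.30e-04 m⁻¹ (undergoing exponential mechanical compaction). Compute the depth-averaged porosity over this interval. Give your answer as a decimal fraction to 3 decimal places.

Working in km (1 km = 1000 m; β in km⁻¹ = β in m⁻¹ × 1000):
⟨φ⟩ = (1/(z₂−z₁)) ∫ φ₀ e^(−βz) dz = φ₀·(e^(−β·z₁) − e^(−β·z₂)) / (β·(z₂−z₁))
e^(−0.53×1.2) = 0.5294; e^(−0.53×3.3) = 0.1739
⟨φ⟩ = 0.62 × (0.5294 − 0.1739) / (0.53 × 2.1) = 0.62 × 0.3194 = 0.1980

0.198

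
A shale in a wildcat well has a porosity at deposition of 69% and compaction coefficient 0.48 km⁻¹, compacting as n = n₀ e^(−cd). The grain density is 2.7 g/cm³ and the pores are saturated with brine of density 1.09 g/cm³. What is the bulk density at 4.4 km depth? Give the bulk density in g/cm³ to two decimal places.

Porosity at depth: n = 0.69·exp(−0.48×4.4) = 0.69×0.1210 = 0.0835
Bulk density: ρ_b = (1−n)ρ_g + n·ρ_f = 0.9165×2.7 + 0.0835×1.09
       = 2.475 + 0.091 = 2.566 g/cm³

2.57 g/cm³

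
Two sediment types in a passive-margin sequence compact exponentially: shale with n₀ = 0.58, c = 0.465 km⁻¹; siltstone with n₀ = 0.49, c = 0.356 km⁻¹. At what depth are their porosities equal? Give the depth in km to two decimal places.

Set n₀ₐ e^(−cₐz) = n₀ᵦ e^(−cᵦz) ⇒ ln(n₀ₐ/n₀ᵦ) = (cₐ − cᵦ)·z
z = ln(0.58/0.49) / (0.465 − 0.356) = 0.1686 / 0.109 = 1.547 km

1.55 km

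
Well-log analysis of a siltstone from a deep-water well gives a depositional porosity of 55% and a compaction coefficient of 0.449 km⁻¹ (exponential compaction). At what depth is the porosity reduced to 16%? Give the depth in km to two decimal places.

2.75 km

Invert Athy's law: z = ln(n₀/n) / c
z = ln(0.55/0.16) / 0.449 = ln(3.438) / 0.449 = 1.2347 / 0.449 = 2.750 km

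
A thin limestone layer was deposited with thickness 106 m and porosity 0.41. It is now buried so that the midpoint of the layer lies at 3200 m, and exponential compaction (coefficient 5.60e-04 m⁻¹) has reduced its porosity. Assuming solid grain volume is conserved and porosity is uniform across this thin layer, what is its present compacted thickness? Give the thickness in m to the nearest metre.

Working in km (1 km = 1000 m; k in km⁻¹ = k in m⁻¹ × 1000):
Porosity at 3.2 km: phi = 0.41·exp(−0.56×3.2) = 0.0683
Solid-volume conservation: h(1−phi) = h₀(1−phi₀) ⇒ h = h₀·(1−phi₀)/(1−phi)
h = 0.106 × (1 − 0.41)/(1 − 0.0683) = 0.106 × 0.6333 = 0.0671 km

67 m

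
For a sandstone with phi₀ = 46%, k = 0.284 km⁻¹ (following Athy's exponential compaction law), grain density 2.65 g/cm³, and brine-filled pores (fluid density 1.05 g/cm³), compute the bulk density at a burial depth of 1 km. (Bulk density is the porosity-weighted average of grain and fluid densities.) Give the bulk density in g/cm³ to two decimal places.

2.10 g/cm³

Porosity at depth: phi = 0.46·exp(−0.284×1) = 0.46×0.7528 = 0.3463
Bulk density: ρ_b = (1−phi)ρ_g + phi·ρ_f = 0.6537×2.65 + 0.3463×1.05
       = 1.732 + 0.364 = 2.096 g/cm³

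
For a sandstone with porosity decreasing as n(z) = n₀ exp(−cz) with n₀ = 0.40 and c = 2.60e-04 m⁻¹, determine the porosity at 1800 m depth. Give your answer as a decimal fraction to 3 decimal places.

Working in km (1 km = 1000 m; c in km⁻¹ = c in m⁻¹ × 1000):
n = n₀·exp(−c·z) = 0.4 × exp(−0.26 × 1.8) = 0.4 × exp(−0.468)
  = 0.4 × 0.6263 = 0.2505

0.251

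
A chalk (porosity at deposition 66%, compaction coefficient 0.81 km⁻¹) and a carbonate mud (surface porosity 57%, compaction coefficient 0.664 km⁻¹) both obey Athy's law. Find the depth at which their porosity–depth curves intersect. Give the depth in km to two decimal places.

1.00 km

Set φ₀ₐ e^(−kₐZ) = φ₀ᵦ e^(−kᵦZ) ⇒ ln(φ₀ₐ/φ₀ᵦ) = (kₐ − kᵦ)·Z
Z = ln(0.66/0.57) / (0.81 − 0.664) = 0.1466 / 0.146 = 1.004 km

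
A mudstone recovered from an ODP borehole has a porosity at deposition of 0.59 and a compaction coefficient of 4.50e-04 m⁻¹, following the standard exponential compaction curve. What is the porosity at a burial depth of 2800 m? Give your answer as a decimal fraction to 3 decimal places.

Working in km (1 km = 1000 m; β in km⁻¹ = β in m⁻¹ × 1000):
phi = phi₀·exp(−β·d) = 0.59 × exp(−0.45 × 2.8) = 0.59 × exp(−1.26)
  = 0.59 × 0.2837 = 0.1674

0.167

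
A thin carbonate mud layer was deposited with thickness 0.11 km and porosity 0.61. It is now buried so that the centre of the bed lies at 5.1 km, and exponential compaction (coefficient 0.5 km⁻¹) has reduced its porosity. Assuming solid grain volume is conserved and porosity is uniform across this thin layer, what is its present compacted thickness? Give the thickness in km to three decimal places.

Porosity at 5.1 km: phi = 0.61·exp(−0.5×5.1) = 0.0476
Solid-volume conservation: h(1−phi) = h₀(1−phi₀) ⇒ h = h₀·(1−phi₀)/(1−phi)
h = 0.11 × (1 − 0.61)/(1 − 0.0476) = 0.11 × 0.4095 = 0.0450 km

0.045 km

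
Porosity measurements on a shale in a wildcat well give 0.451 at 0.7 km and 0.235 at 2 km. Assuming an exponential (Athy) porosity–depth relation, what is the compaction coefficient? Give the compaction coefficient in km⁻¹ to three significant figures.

Athy: phi(Z) = phi₀ e^(−βZ) ⇒ phi₁/phi₂ = e^{β(Z₂−Z₁)} ⇒ β = ln(phi₁/phi₂)/(Z₂−Z₁)
β = ln(0.451/0.235) / (2 − 0.7) = ln(1.919) / 1.3 = 0.6519 / 1.3 = 0.5014 km⁻¹

0.501 km⁻¹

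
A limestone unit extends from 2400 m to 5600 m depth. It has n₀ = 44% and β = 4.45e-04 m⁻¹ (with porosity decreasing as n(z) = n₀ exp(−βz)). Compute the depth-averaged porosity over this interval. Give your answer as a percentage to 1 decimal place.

Working in km (1 km = 1000 m; β in km⁻¹ = β in m⁻¹ × 1000):
⟨n⟩ = (1/(z₂−z₁)) ∫ n₀ e^(−βz) dz = n₀·(e^(−β·z₁) − e^(−β·z₂)) / (β·(z₂−z₁))
e^(−0.445×2.4) = 0.3437; e^(−0.445×5.6) = 0.0827
⟨n⟩ = 0.44 × (0.3437 − 0.0827) / (0.445 × 3.2) = 0.44 × 0.1833 = 0.0806

8.1%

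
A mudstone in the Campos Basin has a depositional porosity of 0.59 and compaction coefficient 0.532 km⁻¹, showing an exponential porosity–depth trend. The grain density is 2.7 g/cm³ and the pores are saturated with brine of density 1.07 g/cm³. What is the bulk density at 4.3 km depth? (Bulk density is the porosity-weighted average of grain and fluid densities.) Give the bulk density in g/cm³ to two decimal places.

Porosity at depth: n = 0.59·exp(−0.532×4.3) = 0.59×0.1015 = 0.0599
Bulk density: ρ_b = (1−n)ρ_g + n·ρ_f = 0.9401×2.7 + 0.0599×1.07
       = 2.538 + 0.064 = 2.602 g/cm³

2.60 g/cm³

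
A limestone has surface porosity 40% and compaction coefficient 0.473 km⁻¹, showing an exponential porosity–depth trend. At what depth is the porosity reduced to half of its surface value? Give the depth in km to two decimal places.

1.47 km

n/n₀ = 1/2 ⇒ exp(−c·Z) = 1/2 ⇒ Z = ln(2) / c
Z = 0.6931 / 0.473 = 1.465 km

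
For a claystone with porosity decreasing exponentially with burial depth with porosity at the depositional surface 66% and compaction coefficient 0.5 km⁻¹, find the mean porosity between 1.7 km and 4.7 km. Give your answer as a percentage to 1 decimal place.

14.6%

⟨phi⟩ = (1/(d₂−d₁)) ∫ phi₀ e^(−cd) dd = phi₀·(e^(−c·d₁) − e^(−c·d₂)) / (c·(d₂−d₁))
e^(−0.5×1.7) = 0.4274; e^(−0.5×4.7) = 0.0954
⟨phi⟩ = 0.66 × (0.4274 − 0.0954) / (0.5 × 3) = 0.66 × 0.2214 = 0.1461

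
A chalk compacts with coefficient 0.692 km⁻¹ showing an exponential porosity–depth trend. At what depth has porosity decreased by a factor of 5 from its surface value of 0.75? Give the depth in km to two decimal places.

2.33 km

φ/φ₀ = 1/5 ⇒ exp(−β·Z) = 1/5 ⇒ Z = ln(5) / β
Z = 1.6094 / 0.692 = 2.326 km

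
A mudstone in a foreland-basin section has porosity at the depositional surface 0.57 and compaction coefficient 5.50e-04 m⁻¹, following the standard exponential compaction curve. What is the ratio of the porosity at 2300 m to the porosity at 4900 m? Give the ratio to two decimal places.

4.18

Working in km (1 km = 1000 m; c in km⁻¹ = c in m⁻¹ × 1000):
phi(z₁)/phi(z₂) = e^(−c·z₁)/e^(−c·z₂) = e^{c(z₂−z₁)}
= exp(0.55 × 2.6) = exp(1.43) = 4.1787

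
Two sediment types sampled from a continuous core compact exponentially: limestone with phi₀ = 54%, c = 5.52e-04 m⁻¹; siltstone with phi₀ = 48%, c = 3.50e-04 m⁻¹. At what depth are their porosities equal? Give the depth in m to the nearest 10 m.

580 m

Working in km (1 km = 1000 m; c in km⁻¹ = c in m⁻¹ × 1000):
Set phi₀ₐ e^(−cₐz) = phi₀ᵦ e^(−cᵦz) ⇒ ln(phi₀ₐ/phi₀ᵦ) = (cₐ − cᵦ)·z
z = ln(0.54/0.48) / (0.552 − 0.35) = 0.1178 / 0.202 = 0.583 km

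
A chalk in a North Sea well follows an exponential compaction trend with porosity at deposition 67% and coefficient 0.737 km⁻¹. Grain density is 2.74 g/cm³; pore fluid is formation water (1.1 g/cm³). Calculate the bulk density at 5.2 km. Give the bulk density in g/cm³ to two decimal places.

2.72 g/cm³

Porosity at depth: φ = 0.67·exp(−0.737×5.2) = 0.67×0.0217 = 0.0145
Bulk density: ρ_b = (1−φ)ρ_g + φ·ρ_f = 0.9855×2.74 + 0.0145×1.1
       = 2.700 + 0.016 = 2.716 g/cm³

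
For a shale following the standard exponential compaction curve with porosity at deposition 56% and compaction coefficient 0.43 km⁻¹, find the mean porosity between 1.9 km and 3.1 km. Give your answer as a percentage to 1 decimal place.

⟨n⟩ = (1/(d₂−d₁)) ∫ n₀ e^(−βd) dd = n₀·(e^(−β·d₁) − e^(−β·d₂)) / (β·(d₂−d₁))
e^(−0.43×1.9) = 0.4418; e^(−0.43×3.1) = 0.2637
⟨n⟩ = 0.56 × (0.4418 − 0.2637) / (0.43 × 1.2) = 0.56 × 0.3451 = 0.1933

19.3%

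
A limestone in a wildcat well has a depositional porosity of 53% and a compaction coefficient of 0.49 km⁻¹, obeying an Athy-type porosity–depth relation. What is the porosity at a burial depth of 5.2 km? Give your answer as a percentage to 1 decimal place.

phi = phi₀·exp(−k·z) = 0.53 × exp(−0.49 × 5.2) = 0.53 × exp(−2.548)
  = 0.53 × 0.0782 = 0.0415

4.1%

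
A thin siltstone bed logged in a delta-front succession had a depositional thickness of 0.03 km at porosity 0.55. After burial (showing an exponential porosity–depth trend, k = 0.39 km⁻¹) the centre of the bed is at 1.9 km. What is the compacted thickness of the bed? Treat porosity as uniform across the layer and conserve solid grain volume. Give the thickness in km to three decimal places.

0.018 km

Porosity at 1.9 km: φ = 0.55·exp(−0.39×1.9) = 0.2622
Solid-volume conservation: h(1−φ) = h₀(1−φ₀) ⇒ h = h₀·(1−φ₀)/(1−φ)
h = 0.03 × (1 − 0.55)/(1 − 0.2622) = 0.03 × 0.6099 = 0.0183 km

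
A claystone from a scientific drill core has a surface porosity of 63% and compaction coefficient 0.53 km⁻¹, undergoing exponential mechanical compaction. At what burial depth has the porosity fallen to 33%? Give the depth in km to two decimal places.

1.22 km

Invert Athy's law: d = ln(n₀/n) / β
d = ln(0.63/0.33) / 0.53 = ln(1.909) / 0.53 = 0.6466 / 0.53 = 1.220 km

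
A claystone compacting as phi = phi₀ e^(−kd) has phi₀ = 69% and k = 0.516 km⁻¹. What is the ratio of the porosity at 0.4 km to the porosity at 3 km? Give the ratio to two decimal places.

3.83

phi(d₁)/phi(d₂) = e^(−k·d₁)/e^(−k·d₂) = e^{k(d₂−d₁)}
= exp(0.516 × 2.6) = exp(1.342) = 3.8252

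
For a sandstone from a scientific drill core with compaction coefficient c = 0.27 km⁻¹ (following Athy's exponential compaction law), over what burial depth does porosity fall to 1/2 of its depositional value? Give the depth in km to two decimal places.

phi/phi₀ = 1/2 ⇒ exp(−c·z) = 1/2 ⇒ z = ln(2) / c
z = 0.6931 / 0.27 = 2.567 km

2.57 km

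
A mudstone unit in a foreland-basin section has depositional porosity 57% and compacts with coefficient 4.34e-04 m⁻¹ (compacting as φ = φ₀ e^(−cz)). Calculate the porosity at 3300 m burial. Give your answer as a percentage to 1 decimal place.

13.6%

Working in km (1 km = 1000 m; c in km⁻¹ = c in m⁻¹ × 1000):
φ = φ₀·exp(−c·z) = 0.57 × exp(−0.434 × 3.3) = 0.57 × exp(−1.432)
  = 0.57 × 0.2388 = 0.1361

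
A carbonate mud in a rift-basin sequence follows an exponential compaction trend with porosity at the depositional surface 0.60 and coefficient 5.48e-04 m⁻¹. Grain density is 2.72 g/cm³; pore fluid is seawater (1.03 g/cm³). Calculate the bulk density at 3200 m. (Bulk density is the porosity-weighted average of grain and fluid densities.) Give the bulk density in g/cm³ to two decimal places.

Working in km (1 km = 1000 m; c in km⁻¹ = c in m⁻¹ × 1000):
Porosity at depth: phi = 0.6·exp(−0.548×3.2) = 0.6×0.1731 = 0.1039
Bulk density: ρ_b = (1−phi)ρ_g + phi·ρ_f = 0.8961×2.72 + 0.1039×1.03
       = 2.437 + 0.107 = 2.544 g/cm³

2.54 g/cm³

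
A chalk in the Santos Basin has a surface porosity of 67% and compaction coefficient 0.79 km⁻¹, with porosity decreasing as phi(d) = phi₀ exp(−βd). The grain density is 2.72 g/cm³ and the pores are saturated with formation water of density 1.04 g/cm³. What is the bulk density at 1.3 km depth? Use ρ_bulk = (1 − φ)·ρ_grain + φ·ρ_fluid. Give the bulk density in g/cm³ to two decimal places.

2.32 g/cm³

Porosity at depth: phi = 0.67·exp(−0.79×1.3) = 0.67×0.3581 = 0.2399
Bulk density: ρ_b = (1−phi)ρ_g + phi·ρ_f = 0.7601×2.72 + 0.2399×1.04
       = 2.067 + 0.250 = 2.317 g/cm³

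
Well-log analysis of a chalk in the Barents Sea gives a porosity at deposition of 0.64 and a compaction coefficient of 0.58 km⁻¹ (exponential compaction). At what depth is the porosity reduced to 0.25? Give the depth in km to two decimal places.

1.62 km

Invert Athy's law: d = ln(phi₀/phi) / k
d = ln(0.64/0.25) / 0.58 = ln(2.56) / 0.58 = 0.9400 / 0.58 = 1.621 km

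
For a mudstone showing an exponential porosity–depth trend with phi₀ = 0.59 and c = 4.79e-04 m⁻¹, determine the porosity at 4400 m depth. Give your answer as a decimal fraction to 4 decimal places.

Working in km (1 km = 1000 m; c in km⁻¹ = c in m⁻¹ × 1000):
phi = phi₀·exp(−c·z) = 0.59 × exp(−0.479 × 4.4) = 0.59 × exp(−2.108)
  = 0.59 × 0.1215 = 0.0717

0.0717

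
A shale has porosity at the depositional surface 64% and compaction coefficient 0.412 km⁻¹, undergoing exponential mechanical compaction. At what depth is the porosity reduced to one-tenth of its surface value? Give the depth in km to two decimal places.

phi/phi₀ = 1/10 ⇒ exp(−β·d) = 1/10 ⇒ d = ln(10) / β
d = 2.3026 / 0.412 = 5.589 km

5.59 km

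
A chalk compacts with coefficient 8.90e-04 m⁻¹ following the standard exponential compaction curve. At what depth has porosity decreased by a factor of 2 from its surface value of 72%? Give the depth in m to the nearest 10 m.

780 m

Working in km (1 km = 1000 m; β in km⁻¹ = β in m⁻¹ × 1000):
phi/phi₀ = 1/2 ⇒ exp(−β·Z) = 1/2 ⇒ Z = ln(2) / β
Z = 0.6931 / 0.89 = 0.779 km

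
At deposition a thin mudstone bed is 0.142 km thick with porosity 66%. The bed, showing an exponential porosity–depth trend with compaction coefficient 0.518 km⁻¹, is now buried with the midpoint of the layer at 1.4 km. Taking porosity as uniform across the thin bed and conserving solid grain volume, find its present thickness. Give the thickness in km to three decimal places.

Porosity at 1.4 km: n = 0.66·exp(−0.518×1.4) = 0.3196
Solid-volume conservation: h(1−n) = h₀(1−n₀) ⇒ h = h₀·(1−n₀)/(1−n)
h = 0.142 × (1 − 0.66)/(1 − 0.3196) = 0.142 × 0.4997 = 0.0710 km

0.071 km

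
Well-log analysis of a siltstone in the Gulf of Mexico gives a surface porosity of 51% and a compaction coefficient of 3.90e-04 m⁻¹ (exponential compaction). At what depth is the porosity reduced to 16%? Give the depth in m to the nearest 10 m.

2970 m

Working in km (1 km = 1000 m; c in km⁻¹ = c in m⁻¹ × 1000):
Invert Athy's law: Z = ln(phi₀/phi) / c
Z = ln(0.51/0.16) / 0.39 = ln(3.188) / 0.39 = 1.1592 / 0.39 = 2.972 km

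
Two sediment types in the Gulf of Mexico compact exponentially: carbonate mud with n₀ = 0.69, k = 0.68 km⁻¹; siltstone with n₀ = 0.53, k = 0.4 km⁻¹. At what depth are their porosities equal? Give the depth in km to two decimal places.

0.94 km

Set n₀ₐ e^(−kₐZ) = n₀ᵦ e^(−kᵦZ) ⇒ ln(n₀ₐ/n₀ᵦ) = (kₐ − kᵦ)·Z
Z = ln(0.69/0.53) / (0.68 − 0.4) = 0.2638 / 0.28 = 0.942 km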